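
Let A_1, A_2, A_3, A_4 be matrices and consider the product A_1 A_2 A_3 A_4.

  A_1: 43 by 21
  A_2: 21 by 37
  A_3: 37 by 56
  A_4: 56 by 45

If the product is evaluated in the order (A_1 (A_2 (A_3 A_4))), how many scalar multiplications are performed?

168840

(A_3 A_4): 37×56 by 56×45 → 37×45, cost 37·56·45 = 93240
(A_2 (A_3 A_4)): 21×37 by 37×45 → 21×45, cost 21·37·45 = 34965; cumulative 128205
(A_1 (A_2 (A_3 A_4))): 43×21 by 21×45 → 43×45, cost 43·21·45 = 40635; cumulative 168840
Total: 168840 scalar multiplications.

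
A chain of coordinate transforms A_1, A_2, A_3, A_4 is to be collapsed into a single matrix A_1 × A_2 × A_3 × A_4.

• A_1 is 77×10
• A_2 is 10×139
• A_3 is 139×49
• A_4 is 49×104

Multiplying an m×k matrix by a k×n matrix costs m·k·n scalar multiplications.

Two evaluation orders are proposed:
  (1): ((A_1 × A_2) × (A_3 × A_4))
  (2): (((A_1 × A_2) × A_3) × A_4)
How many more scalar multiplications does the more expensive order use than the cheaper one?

Order (1) = ((A_1 × A_2) × (A_3 × A_4)): (A_1 × A_2): 77×10 by 10×139 → 77×139, cost 77·10·139 = 107030; (A_3 × A_4): 139×49 by 49×104 → 139×104, cost 139·49·104 = 708344; ((A_1 × A_2) × (A_3 × A_4)): 77×139 by 139×104 → 77×104, cost 77·139·104 = 1113112; cumulative 1928486. Total 1928486.
Order (2) = (((A_1 × A_2) × A_3) × A_4): (A_1 × A_2): 77×10 by 10×139 → 77×139, cost 77·10·139 = 107030; ((A_1 × A_2) × A_3): 77×139 by 139×49 → 77×49, cost 77·139·49 = 524447; cumulative 631477; (((A_1 × A_2) × A_3) × A_4): 77×49 by 49×104 → 77×104, cost 77·49·104 = 392392; cumulative 1023869. Total 1023869.
Difference: |1928486 − 1023869| = 904617.

904617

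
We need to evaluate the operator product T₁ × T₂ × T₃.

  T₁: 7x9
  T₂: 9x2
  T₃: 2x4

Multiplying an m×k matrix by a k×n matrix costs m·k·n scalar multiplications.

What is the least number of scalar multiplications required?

Order (T₁ × (T₂ × T₃)): (T₂ × T₃): 9×2 by 2×4 → 9×4, cost 9·2·4 = 72; (T₁ × (T₂ × T₃)): 7×9 by 9×4 → 7×4, cost 7·9·4 = 252; cumulative 324. Total 324.
Order ((T₁ × T₂) × T₃): (T₁ × T₂): 7×9 by 9×2 → 7×2, cost 7·9·2 = 126; ((T₁ × T₂) × T₃): 7×2 by 2×4 → 7×4, cost 7·2·4 = 56; cumulative 182. Total 182.
Minimum: 182.

182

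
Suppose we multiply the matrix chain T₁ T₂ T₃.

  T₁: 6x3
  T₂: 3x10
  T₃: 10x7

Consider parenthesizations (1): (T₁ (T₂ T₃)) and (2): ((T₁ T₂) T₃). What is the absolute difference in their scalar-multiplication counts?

Order (1) = (T₁ (T₂ T₃)): (T₂ T₃): 3×10 by 10×7 → 3×7, cost 3·10·7 = 210; (T₁ (T₂ T₃)): 6×3 by 3×7 → 6×7, cost 6·3·7 = 126; cumulative 336. Total 336.
Order (2) = ((T₁ T₂) T₃): (T₁ T₂): 6×3 by 3×10 → 6×10, cost 6·3·10 = 180; ((T₁ T₂) T₃): 6×10 by 10×7 → 6×7, cost 6·10·7 = 420; cumulative 600. Total 600.
Difference: |336 − 600| = 264.

264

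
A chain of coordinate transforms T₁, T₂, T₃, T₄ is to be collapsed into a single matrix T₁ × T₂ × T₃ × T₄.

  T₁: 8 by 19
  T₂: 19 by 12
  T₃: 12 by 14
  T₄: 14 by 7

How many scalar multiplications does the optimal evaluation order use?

Adjacent pairs: T₁T₂ = 8·19·12 = 1824; T₂T₃ = 19·12·14 = 3192; T₃T₄ = 12·14·7 = 1176.
Length 3: T₁..T₃: k=1: 0+3192+8·19·14=5320; k=2: 1824+0+8·12·14=3168 → min 3168 | T₂..T₄: k=2: 0+1176+19·12·7=2772; k=3: 3192+0+19·14·7=5054 → min 2772.
Length 4: T₁..T₄: k=1: 0+2772+8·19·7=3836; k=2: 1824+1176+8·12·7=3672; k=3: 3168+0+8·14·7=3952 → min 3672.
Optimal order: ((T₁ × T₂) × (T₃ × T₄)) with cost 3672.

3672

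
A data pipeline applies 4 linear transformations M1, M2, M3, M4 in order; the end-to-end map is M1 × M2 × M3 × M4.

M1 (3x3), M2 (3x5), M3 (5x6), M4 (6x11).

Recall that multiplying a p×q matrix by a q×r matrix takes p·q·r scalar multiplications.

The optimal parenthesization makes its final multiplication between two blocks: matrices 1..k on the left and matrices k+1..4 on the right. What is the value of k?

Adjacent pairs: M1M2 = 3·3·5 = 45; M2M3 = 3·5·6 = 90; M3M4 = 5·6·11 = 330.
Length 3: M1..M3: k=1: 0+90+3·3·6=144; k=2: 45+0+3·5·6=135 → min 135 | M2..M4: k=2: 0+330+3·5·11=495; k=3: 90+0+3·6·11=288 → min 288.
Top-level splits: k=1: (M1..M1)·(M2..M4) → 0+288+3·3·11 = 387; k=2: (M1..M2)·(M3..M4) → 45+330+3·5·11 = 540; k=3: (M1..M3)·(M4..M4) → 135+0+3·6·11 = 333.
Best split is after M3, i.e. k = 3.

3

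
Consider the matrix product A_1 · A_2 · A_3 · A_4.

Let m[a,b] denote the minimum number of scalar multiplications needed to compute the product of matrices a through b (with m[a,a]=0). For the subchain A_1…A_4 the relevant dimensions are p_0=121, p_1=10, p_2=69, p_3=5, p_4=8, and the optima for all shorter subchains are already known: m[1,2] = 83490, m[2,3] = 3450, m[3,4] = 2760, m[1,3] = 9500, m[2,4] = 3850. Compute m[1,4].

m[1,4] = min over k∈[1,3] of m[1,k]+m[k+1,4]+p_{0}·p_k·p_{4}.
k=1: 0 + 3850 + 121·10·8 = 13530; k=2: 83490 + 2760 + 121·69·8 = 153042; k=3: 9500 + 0 + 121·5·8 = 14340.
Minimum: 13530 at k=1.

13530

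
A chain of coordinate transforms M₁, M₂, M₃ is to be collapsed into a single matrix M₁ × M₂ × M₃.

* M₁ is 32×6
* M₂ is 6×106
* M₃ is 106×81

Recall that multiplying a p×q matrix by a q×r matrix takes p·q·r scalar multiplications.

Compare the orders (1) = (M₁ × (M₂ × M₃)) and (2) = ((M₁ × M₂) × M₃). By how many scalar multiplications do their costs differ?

228036

Order (1) = (M₁ × (M₂ × M₃)): (M₂ × M₃): 6×106 by 106×81 → 6×81, cost 6·106·81 = 51516; (M₁ × (M₂ × M₃)): 32×6 by 6×81 → 32×81, cost 32·6·81 = 15552; cumulative 67068. Total 67068.
Order (2) = ((M₁ × M₂) × M₃): (M₁ × M₂): 32×6 by 6×106 → 32×106, cost 32·6·106 = 20352; ((M₁ × M₂) × M₃): 32×106 by 106×81 → 32×81, cost 32·106·81 = 274752; cumulative 295104. Total 295104.
Difference: |67068 − 295104| = 228036.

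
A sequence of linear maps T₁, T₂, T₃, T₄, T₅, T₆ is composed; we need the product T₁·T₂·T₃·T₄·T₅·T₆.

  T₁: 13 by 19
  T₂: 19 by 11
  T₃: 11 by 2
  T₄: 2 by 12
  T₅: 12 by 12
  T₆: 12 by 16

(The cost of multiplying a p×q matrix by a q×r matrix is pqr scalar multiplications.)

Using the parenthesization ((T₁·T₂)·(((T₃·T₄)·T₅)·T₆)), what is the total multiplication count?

(T₁·T₂): 13×19 by 19×11 → 13×11, cost 13·19·11 = 2717
(T₃·T₄): 11×2 by 2×12 → 11×12, cost 11·2·12 = 264
((T₃·T₄)·T₅): 11×12 by 12×12 → 11×12, cost 11·12·12 = 1584; cumulative 1848
(((T₃·T₄)·T₅)·T₆): 11×12 by 12×16 → 11×16, cost 11·12·16 = 2112; cumulative 3960
((T₁·T₂)·(((T₃·T₄)·T₅)·T₆)): 13×11 by 11×16 → 13×16, cost 13·11·16 = 2288; cumulative 8965
Total: 8965 scalar multiplications.

8965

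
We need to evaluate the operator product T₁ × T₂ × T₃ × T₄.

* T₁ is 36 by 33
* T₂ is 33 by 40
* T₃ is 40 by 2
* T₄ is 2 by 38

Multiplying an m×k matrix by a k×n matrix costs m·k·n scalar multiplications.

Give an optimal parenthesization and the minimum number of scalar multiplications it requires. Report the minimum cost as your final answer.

Adjacent pairs: T₁T₂ = 36·33·40 = 47520; T₂T₃ = 33·40·2 = 2640; T₃T₄ = 40·2·38 = 3040.
Length 3: T₁..T₃: k=1: 0+2640+36·33·2=5016; k=2: 47520+0+36·40·2=50400 → min 5016 | T₂..T₄: k=2: 0+3040+33·40·38=53200; k=3: 2640+0+33·2·38=5148 → min 5148.
Length 4: T₁..T₄: k=1: 0+5148+36·33·38=50292; k=2: 47520+3040+36·40·38=105280; k=3: 5016+0+36·2·38=7752 → min 7752.
Optimal parenthesization: ((T₁ × (T₂ × T₃)) × T₄) with cost 7752.

7752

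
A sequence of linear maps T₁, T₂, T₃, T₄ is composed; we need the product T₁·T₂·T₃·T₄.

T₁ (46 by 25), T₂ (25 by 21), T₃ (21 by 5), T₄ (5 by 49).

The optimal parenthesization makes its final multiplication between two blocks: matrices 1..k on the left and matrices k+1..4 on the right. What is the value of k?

3

Adjacent pairs: T₁T₂ = 46·25·21 = 24150; T₂T₃ = 25·21·5 = 2625; T₃T₄ = 21·5·49 = 5145.
Length 3: T₁..T₃: k=1: 0+2625+46·25·5=8375; k=2: 24150+0+46·21·5=28980 → min 8375 | T₂..T₄: k=2: 0+5145+25·21·49=30870; k=3: 2625+0+25·5·49=8750 → min 8750.
Top-level splits: k=1: (T₁..T₁)·(T₂..T₄) → 0+8750+46·25·49 = 65100; k=2: (T₁..T₂)·(T₃..T₄) → 24150+5145+46·21·49 = 76629; k=3: (T₁..T₃)·(T₄..T₄) → 8375+0+46·5·49 = 19645.
Best split is after T₃, i.e. k = 3.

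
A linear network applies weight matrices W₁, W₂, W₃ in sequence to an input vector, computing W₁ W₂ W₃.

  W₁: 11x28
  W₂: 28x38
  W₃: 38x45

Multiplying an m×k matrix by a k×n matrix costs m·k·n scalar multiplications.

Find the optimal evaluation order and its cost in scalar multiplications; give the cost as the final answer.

30514

(W₁ (W₂ W₃)): cost 61740.
((W₁ W₂) W₃): cost 30514.
Optimal: ((W₁ W₂) W₃) with cost 30514.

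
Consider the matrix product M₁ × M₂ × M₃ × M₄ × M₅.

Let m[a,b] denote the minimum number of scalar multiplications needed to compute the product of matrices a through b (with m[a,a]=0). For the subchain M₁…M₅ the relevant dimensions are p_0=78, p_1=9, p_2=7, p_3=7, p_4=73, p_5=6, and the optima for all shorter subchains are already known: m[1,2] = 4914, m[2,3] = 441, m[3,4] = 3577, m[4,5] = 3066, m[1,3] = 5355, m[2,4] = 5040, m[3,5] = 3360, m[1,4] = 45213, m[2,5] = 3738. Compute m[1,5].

m[1,5] = min over k∈[1,4] of m[1,k]+m[k+1,5]+p_{0}·p_k·p_{5}.
k=1: 0 + 3738 + 78·9·6 = 7950; k=2: 4914 + 3360 + 78·7·6 = 11550; k=3: 5355 + 3066 + 78·7·6 = 11697; k=4: 45213 + 0 + 78·73·6 = 79377.
Minimum: 7950 at k=1.

7950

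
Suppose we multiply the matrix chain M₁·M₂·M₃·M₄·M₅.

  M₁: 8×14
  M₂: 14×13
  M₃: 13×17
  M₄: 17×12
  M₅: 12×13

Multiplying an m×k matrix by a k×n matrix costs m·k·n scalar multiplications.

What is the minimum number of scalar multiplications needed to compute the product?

6104

Adjacent pairs: M₁M₂ = 8·14·13 = 1456; M₂M₃ = 14·13·17 = 3094; M₃M₄ = 13·17·12 = 2652; M₄M₅ = 17·12·13 = 2652.
Length 3: M₁..M₃: k=1: 0+3094+8·14·17=4998; k=2: 1456+0+8·13·17=3224 → min 3224 | M₂..M₄: k=2: 0+2652+14·13·12=4836; k=3: 3094+0+14·17·12=5950 → min 4836 | M₃..M₅: k=3: 0+2652+13·17·13=5525; k=4: 2652+0+13·12·13=4680 → min 4680.
Length 4: M₁..M₄: k=1: 0+4836+8·14·12=6180; k=2: 1456+2652+8·13·12=5356; k=3: 3224+0+8·17·12=4856 → min 4856 | M₂..M₅: k=2: 0+4680+14·13·13=7046; k=3: 3094+2652+14·17·13=8840; k=4: 4836+0+14·12·13=7020 → min 7020.
Length 5: M₁..M₅: k=1: 0+7020+8·14·13=8476; k=2: 1456+4680+8·13·13=7488; k=3: 3224+2652+8·17·13=7644; k=4: 4856+0+8·12·13=6104 → min 6104.
Optimal order: ((((M₁·M₂)·M₃)·M₄)·M₅) with cost 6104.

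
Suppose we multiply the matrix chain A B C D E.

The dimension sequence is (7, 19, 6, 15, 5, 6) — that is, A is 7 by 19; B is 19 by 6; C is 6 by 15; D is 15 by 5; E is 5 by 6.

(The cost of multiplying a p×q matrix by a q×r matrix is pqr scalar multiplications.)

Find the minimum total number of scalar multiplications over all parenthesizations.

1668

Adjacent pairs: AB = 7·19·6 = 798; BC = 19·6·15 = 1710; CD = 6·15·5 = 450; DE = 15·5·6 = 450.
Length 3: A..C: k=1: 0+1710+7·19·15=3705; k=2: 798+0+7·6·15=1428 → min 1428 | B..D: k=2: 0+450+19·6·5=1020; k=3: 1710+0+19·15·5=3135 → min 1020 | C..E: k=3: 0+450+6·15·6=990; k=4: 450+0+6·5·6=630 → min 630.
Length 4: A..D: k=1: 0+1020+7·19·5=1685; k=2: 798+450+7·6·5=1458; k=3: 1428+0+7·15·5=1953 → min 1458 | B..E: k=2: 0+630+19·6·6=1314; k=3: 1710+450+19·15·6=3870; k=4: 1020+0+19·5·6=1590 → min 1314.
Length 5: A..E: k=1: 0+1314+7·19·6=2112; k=2: 798+630+7·6·6=1680; k=3: 1428+450+7·15·6=2508; k=4: 1458+0+7·5·6=1668 → min 1668.
Optimal order: (((A B) (C D)) E) with cost 1668.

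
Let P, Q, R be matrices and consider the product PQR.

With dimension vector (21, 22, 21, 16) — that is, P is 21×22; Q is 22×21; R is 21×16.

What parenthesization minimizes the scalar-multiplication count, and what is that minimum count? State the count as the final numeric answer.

14784

(P(QR)): cost 14784.
((PQ)R): cost 16758.
Optimal: (P(QR)) with cost 14784.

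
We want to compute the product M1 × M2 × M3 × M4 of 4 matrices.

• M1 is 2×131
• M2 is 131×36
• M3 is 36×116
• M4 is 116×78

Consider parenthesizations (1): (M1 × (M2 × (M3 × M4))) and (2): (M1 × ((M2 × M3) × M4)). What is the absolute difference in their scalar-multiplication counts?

Order (1) = (M1 × (M2 × (M3 × M4))): (M3 × M4): 36×116 by 116×78 → 36×78, cost 36·116·78 = 325728; (M2 × (M3 × M4)): 131×36 by 36×78 → 131×78, cost 131·36·78 = 367848; cumulative 693576; (M1 × (M2 × (M3 × M4))): 2×131 by 131×78 → 2×78, cost 2·131·78 = 20436; cumulative 714012. Total 714012.
Order (2) = (M1 × ((M2 × M3) × M4)): (M2 × M3): 131×36 by 36×116 → 131×116, cost 131·36·116 = 547056; ((M2 × M3) × M4): 131×116 by 116×78 → 131×78, cost 131·116·78 = 1185288; cumulative 1732344; (M1 × ((M2 × M3) × M4)): 2×131 by 131×78 → 2×78, cost 2·131·78 = 20436; cumulative 1752780. Total 1752780.
Difference: |714012 − 1752780| = 1038768.

1038768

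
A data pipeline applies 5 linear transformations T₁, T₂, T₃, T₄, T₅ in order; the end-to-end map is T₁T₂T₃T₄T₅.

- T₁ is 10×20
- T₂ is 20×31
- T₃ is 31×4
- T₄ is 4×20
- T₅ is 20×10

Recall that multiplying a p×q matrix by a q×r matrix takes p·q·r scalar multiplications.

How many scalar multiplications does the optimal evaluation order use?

4480

Adjacent pairs: T₁T₂ = 10·20·31 = 6200; T₂T₃ = 20·31·4 = 2480; T₃T₄ = 31·4·20 = 2480; T₄T₅ = 4·20·10 = 800.
Length 3: T₁..T₃: k=1: 0+2480+10·20·4=3280; k=2: 6200+0+10·31·4=7440 → min 3280 | T₂..T₄: k=2: 0+2480+20·31·20=14880; k=3: 2480+0+20·4·20=4080 → min 4080 | T₃..T₅: k=3: 0+800+31·4·10=2040; k=4: 2480+0+31·20·10=8680 → min 2040.
Length 4: T₁..T₄: k=1: 0+4080+10·20·20=8080; k=2: 6200+2480+10·31·20=14880; k=3: 3280+0+10·4·20=4080 → min 4080 | T₂..T₅: k=2: 0+2040+20·31·10=8240; k=3: 2480+800+20·4·10=4080; k=4: 4080+0+20·20·10=8080 → min 4080.
Length 5: T₁..T₅: k=1: 0+4080+10·20·10=6080; k=2: 6200+2040+10·31·10=11340; k=3: 3280+800+10·4·10=4480; k=4: 4080+0+10·20·10=6080 → min 4480.
Optimal order: ((T₁(T₂T₃))(T₄T₅)) with cost 4480.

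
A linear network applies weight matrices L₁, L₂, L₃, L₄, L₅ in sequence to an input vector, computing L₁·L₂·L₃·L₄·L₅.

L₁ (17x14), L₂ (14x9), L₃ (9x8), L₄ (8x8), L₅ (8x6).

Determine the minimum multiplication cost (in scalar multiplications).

Adjacent pairs: L₁L₂ = 17·14·9 = 2142; L₂L₃ = 14·9·8 = 1008; L₃L₄ = 9·8·8 = 576; L₄L₅ = 8·8·6 = 384.
Length 3: L₁..L₃: k=1: 0+1008+17·14·8=2912; k=2: 2142+0+17·9·8=3366 → min 2912 | L₂..L₄: k=2: 0+576+14·9·8=1584; k=3: 1008+0+14·8·8=1904 → min 1584 | L₃..L₅: k=3: 0+384+9·8·6=816; k=4: 576+0+9·8·6=1008 → min 816.
Length 4: L₁..L₄: k=1: 0+1584+17·14·8=3488; k=2: 2142+576+17·9·8=3942; k=3: 2912+0+17·8·8=4000 → min 3488 | L₂..L₅: k=2: 0+816+14·9·6=1572; k=3: 1008+384+14·8·6=2064; k=4: 1584+0+14·8·6=2256 → min 1572.
Length 5: L₁..L₅: k=1: 0+1572+17·14·6=3000; k=2: 2142+816+17·9·6=3876; k=3: 2912+384+17·8·6=4112; k=4: 3488+0+17·8·6=4304 → min 3000.
Optimal order: (L₁·(L₂·(L₃·(L₄·L₅)))) with cost 3000.

3000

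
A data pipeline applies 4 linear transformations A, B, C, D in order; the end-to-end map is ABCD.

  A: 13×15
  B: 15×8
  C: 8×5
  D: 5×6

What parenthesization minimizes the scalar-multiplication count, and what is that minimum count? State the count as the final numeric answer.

Adjacent pairs: AB = 13·15·8 = 1560; BC = 15·8·5 = 600; CD = 8·5·6 = 240.
Length 3: A..C: k=1: 0+600+13·15·5=1575; k=2: 1560+0+13·8·5=2080 → min 1575 | B..D: k=2: 0+240+15·8·6=960; k=3: 600+0+15·5·6=1050 → min 960.
Length 4: A..D: k=1: 0+960+13·15·6=2130; k=2: 1560+240+13·8·6=2424; k=3: 1575+0+13·5·6=1965 → min 1965.
Optimal parenthesization: ((A(BC))D) with cost 1965.

1965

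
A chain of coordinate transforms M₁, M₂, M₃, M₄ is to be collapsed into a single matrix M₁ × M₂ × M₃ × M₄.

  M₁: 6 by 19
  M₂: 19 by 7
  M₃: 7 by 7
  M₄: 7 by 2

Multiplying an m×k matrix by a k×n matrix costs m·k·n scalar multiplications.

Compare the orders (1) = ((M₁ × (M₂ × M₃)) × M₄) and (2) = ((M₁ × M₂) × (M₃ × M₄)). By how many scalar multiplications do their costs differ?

833

Order (1) = ((M₁ × (M₂ × M₃)) × M₄): (M₂ × M₃): 19×7 by 7×7 → 19×7, cost 19·7·7 = 931; (M₁ × (M₂ × M₃)): 6×19 by 19×7 → 6×7, cost 6·19·7 = 798; cumulative 1729; ((M₁ × (M₂ × M₃)) × M₄): 6×7 by 7×2 → 6×2, cost 6·7·2 = 84; cumulative 1813. Total 1813.
Order (2) = ((M₁ × M₂) × (M₃ × M₄)): (M₁ × M₂): 6×19 by 19×7 → 6×7, cost 6·19·7 = 798; (M₃ × M₄): 7×7 by 7×2 → 7×2, cost 7·7·2 = 98; ((M₁ × M₂) × (M₃ × M₄)): 6×7 by 7×2 → 6×2, cost 6·7·2 = 84; cumulative 980. Total 980.
Difference: |1813 − 980| = 833.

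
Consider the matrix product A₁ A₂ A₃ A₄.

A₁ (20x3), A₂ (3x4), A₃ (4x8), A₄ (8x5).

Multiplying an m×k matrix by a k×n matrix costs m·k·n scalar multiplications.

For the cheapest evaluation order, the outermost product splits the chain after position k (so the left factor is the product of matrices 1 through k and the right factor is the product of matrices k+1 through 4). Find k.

Adjacent pairs: A₁A₂ = 20·3·4 = 240; A₂A₃ = 3·4·8 = 96; A₃A₄ = 4·8·5 = 160.
Length 3: A₁..A₃: k=1: 0+96+20·3·8=576; k=2: 240+0+20·4·8=880 → min 576 | A₂..A₄: k=2: 0+160+3·4·5=220; k=3: 96+0+3·8·5=216 → min 216.
Top-level splits: k=1: (A₁..A₁)·(A₂..A₄) → 0+216+20·3·5 = 516; k=2: (A₁..A₂)·(A₃..A₄) → 240+160+20·4·5 = 800; k=3: (A₁..A₃)·(A₄..A₄) → 576+0+20·8·5 = 1376.
Best split is after A₁, i.e. k = 1.

1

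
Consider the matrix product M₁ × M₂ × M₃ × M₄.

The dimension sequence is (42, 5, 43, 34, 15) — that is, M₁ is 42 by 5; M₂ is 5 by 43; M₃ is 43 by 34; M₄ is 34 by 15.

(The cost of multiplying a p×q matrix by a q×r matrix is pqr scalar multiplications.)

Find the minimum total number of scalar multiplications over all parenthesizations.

13010

Adjacent pairs: M₁M₂ = 42·5·43 = 9030; M₂M₃ = 5·43·34 = 7310; M₃M₄ = 43·34·15 = 21930.
Length 3: M₁..M₃: k=1: 0+7310+42·5·34=14450; k=2: 9030+0+42·43·34=70434 → min 14450 | M₂..M₄: k=2: 0+21930+5·43·15=25155; k=3: 7310+0+5·34·15=9860 → min 9860.
Length 4: M₁..M₄: k=1: 0+9860+42·5·15=13010; k=2: 9030+21930+42·43·15=58050; k=3: 14450+0+42·34·15=35870 → min 13010.
Optimal order: (M₁ × ((M₂ × M₃) × M₄)) with cost 13010.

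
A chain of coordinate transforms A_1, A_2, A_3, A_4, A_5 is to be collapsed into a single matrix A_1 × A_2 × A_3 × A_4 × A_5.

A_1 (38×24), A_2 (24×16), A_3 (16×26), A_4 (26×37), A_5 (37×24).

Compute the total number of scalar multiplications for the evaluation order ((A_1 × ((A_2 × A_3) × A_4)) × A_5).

100560

(A_2 × A_3): 24×16 by 16×26 → 24×26, cost 24·16·26 = 9984
((A_2 × A_3) × A_4): 24×26 by 26×37 → 24×37, cost 24·26·37 = 23088; cumulative 33072
(A_1 × ((A_2 × A_3) × A_4)): 38×24 by 24×37 → 38×37, cost 38·24·37 = 33744; cumulative 66816
((A_1 × ((A_2 × A_3) × A_4)) × A_5): 38×37 by 37×24 → 38×24, cost 38·37·24 = 33744; cumulative 100560
Total: 100560 scalar multiplications.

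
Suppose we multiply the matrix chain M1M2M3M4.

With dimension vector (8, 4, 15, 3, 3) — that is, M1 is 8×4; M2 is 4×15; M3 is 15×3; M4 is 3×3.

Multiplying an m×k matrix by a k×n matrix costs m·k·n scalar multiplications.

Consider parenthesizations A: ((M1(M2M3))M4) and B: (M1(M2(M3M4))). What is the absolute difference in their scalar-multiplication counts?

Order A = ((M1(M2M3))M4): (M2M3): 4×15 by 15×3 → 4×3, cost 4·15·3 = 180; (M1(M2M3)): 8×4 by 4×3 → 8×3, cost 8·4·3 = 96; cumulative 276; ((M1(M2M3))M4): 8×3 by 3×3 → 8×3, cost 8·3·3 = 72; cumulative 348. Total 348.
Order B = (M1(M2(M3M4))): (M3M4): 15×3 by 3×3 → 15×3, cost 15·3·3 = 135; (M2(M3M4)): 4×15 by 15×3 → 4×3, cost 4·15·3 = 180; cumulative 315; (M1(M2(M3M4))): 8×4 by 4×3 → 8×3, cost 8·4·3 = 96; cumulative 411. Total 411.
Difference: |348 − 411| = 63.

63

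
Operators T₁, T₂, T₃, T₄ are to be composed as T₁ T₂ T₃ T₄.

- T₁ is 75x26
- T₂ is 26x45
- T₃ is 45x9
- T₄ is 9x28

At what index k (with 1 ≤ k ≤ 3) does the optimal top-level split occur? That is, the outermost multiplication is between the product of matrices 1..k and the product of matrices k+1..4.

Adjacent pairs: T₁T₂ = 75·26·45 = 87750; T₂T₃ = 26·45·9 = 10530; T₃T₄ = 45·9·28 = 11340.
Length 3: T₁..T₃: k=1: 0+10530+75·26·9=28080; k=2: 87750+0+75·45·9=118125 → min 28080 | T₂..T₄: k=2: 0+11340+26·45·28=44100; k=3: 10530+0+26·9·28=17082 → min 17082.
Top-level splits: k=1: (T₁..T₁)·(T₂..T₄) → 0+17082+75·26·28 = 71682; k=2: (T₁..T₂)·(T₃..T₄) → 87750+11340+75·45·28 = 193590; k=3: (T₁..T₃)·(T₄..T₄) → 28080+0+75·9·28 = 46980.
Best split is after T₃, i.e. k = 3.

3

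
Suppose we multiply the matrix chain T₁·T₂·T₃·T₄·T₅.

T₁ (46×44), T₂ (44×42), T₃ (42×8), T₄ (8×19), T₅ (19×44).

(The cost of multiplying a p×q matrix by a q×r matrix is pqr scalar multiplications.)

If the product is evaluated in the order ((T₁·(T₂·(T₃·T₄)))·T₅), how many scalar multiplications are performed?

(T₃·T₄): 42×8 by 8×19 → 42×19, cost 42·8·19 = 6384
(T₂·(T₃·T₄)): 44×42 by 42×19 → 44×19, cost 44·42·19 = 35112; cumulative 41496
(T₁·(T₂·(T₃·T₄))): 46×44 by 44×19 → 46×19, cost 46·44·19 = 38456; cumulative 79952
((T₁·(T₂·(T₃·T₄)))·T₅): 46×19 by 19×44 → 46×44, cost 46·19·44 = 38456; cumulative 118408
Total: 118408 scalar multiplications.

118408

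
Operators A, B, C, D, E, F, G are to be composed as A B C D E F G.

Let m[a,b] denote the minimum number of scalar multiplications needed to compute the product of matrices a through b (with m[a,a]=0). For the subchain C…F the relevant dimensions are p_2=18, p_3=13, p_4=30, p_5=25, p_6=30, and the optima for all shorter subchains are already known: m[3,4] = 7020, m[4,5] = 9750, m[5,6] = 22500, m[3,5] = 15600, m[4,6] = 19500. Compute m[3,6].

26520

m[3,6] = min over k∈[3,5] of m[3,k]+m[k+1,6]+p_{2}·p_k·p_{6}.
k=3: 0 + 19500 + 18·13·30 = 26520; k=4: 7020 + 22500 + 18·30·30 = 45720; k=5: 15600 + 0 + 18·25·30 = 29100.
Minimum: 26520 at k=3.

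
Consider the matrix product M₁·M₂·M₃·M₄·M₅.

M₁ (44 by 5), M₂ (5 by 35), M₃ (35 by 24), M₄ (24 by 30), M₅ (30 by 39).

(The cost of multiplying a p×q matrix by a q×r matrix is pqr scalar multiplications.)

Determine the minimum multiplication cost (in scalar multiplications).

Adjacent pairs: M₁M₂ = 44·5·35 = 7700; M₂M₃ = 5·35·24 = 4200; M₃M₄ = 35·24·30 = 25200; M₄M₅ = 24·30·39 = 28080.
Length 3: M₁..M₃: k=1: 0+4200+44·5·24=9480; k=2: 7700+0+44·35·24=44660 → min 9480 | M₂..M₄: k=2: 0+25200+5·35·30=30450; k=3: 4200+0+5·24·30=7800 → min 7800 | M₃..M₅: k=3: 0+28080+35·24·39=60840; k=4: 25200+0+35·30·39=66150 → min 60840.
Length 4: M₁..M₄: k=1: 0+7800+44·5·30=14400; k=2: 7700+25200+44·35·30=79100; k=3: 9480+0+44·24·30=41160 → min 14400 | M₂..M₅: k=2: 0+60840+5·35·39=67665; k=3: 4200+28080+5·24·39=36960; k=4: 7800+0+5·30·39=13650 → min 13650.
Length 5: M₁..M₅: k=1: 0+13650+44·5·39=22230; k=2: 7700+60840+44·35·39=128600; k=3: 9480+28080+44·24·39=78744; k=4: 14400+0+44·30·39=65880 → min 22230.
Optimal order: (M₁·(((M₂·M₃)·M₄)·M₅)) with cost 22230.

22230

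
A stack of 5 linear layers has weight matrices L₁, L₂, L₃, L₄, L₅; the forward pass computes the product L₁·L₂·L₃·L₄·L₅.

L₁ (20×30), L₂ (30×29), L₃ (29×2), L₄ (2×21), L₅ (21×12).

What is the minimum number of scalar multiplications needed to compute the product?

3924

Adjacent pairs: L₁L₂ = 20·30·29 = 17400; L₂L₃ = 30·29·2 = 1740; L₃L₄ = 29·2·21 = 1218; L₄L₅ = 2·21·12 = 504.
Length 3: L₁..L₃: k=1: 0+1740+20·30·2=2940; k=2: 17400+0+20·29·2=18560 → min 2940 | L₂..L₄: k=2: 0+1218+30·29·21=19488; k=3: 1740+0+30·2·21=3000 → min 3000 | L₃..L₅: k=3: 0+504+29·2·12=1200; k=4: 1218+0+29·21·12=8526 → min 1200.
Length 4: L₁..L₄: k=1: 0+3000+20·30·21=15600; k=2: 17400+1218+20·29·21=30798; k=3: 2940+0+20·2·21=3780 → min 3780 | L₂..L₅: k=2: 0+1200+30·29·12=11640; k=3: 1740+504+30·2·12=2964; k=4: 3000+0+30·21·12=10560 → min 2964.
Length 5: L₁..L₅: k=1: 0+2964+20·30·12=10164; k=2: 17400+1200+20·29·12=25560; k=3: 2940+504+20·2·12=3924; k=4: 3780+0+20·21·12=8820 → min 3924.
Optimal order: ((L₁·(L₂·L₃))·(L₄·L₅)) with cost 3924.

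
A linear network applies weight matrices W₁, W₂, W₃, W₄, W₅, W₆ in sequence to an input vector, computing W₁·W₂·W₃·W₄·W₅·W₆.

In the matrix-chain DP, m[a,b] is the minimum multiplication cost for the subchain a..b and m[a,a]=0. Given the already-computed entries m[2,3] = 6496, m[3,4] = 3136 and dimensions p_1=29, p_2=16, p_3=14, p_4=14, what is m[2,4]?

9632

m[2,4] = min over k∈[2,3] of m[2,k]+m[k+1,4]+p_{1}·p_k·p_{4}.
k=2: 0 + 3136 + 29·16·14 = 9632; k=3: 6496 + 0 + 29·14·14 = 12180.
Minimum: 9632 at k=2.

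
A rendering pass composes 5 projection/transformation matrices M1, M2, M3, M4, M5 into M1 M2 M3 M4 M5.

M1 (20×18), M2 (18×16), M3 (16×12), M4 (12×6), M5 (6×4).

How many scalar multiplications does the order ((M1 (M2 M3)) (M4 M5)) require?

(M2 M3): 18×16 by 16×12 → 18×12, cost 18·16·12 = 3456
(M1 (M2 M3)): 20×18 by 18×12 → 20×12, cost 20·18·12 = 4320; cumulative 7776
(M4 M5): 12×6 by 6×4 → 12×4, cost 12·6·4 = 288
((M1 (M2 M3)) (M4 M5)): 20×12 by 12×4 → 20×4, cost 20·12·4 = 960; cumulative 9024
Total: 9024 scalar multiplications.

9024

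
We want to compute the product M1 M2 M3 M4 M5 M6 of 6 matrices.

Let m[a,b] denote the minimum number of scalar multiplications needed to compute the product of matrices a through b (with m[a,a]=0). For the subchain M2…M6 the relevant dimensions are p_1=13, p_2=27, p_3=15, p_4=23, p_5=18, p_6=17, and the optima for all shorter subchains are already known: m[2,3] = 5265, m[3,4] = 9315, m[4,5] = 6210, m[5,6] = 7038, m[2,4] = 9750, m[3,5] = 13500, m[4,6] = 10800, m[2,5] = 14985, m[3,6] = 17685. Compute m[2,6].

18963

m[2,6] = min over k∈[2,5] of m[2,k]+m[k+1,6]+p_{1}·p_k·p_{6}.
k=2: 0 + 17685 + 13·27·17 = 23652; k=3: 5265 + 10800 + 13·15·17 = 19380; k=4: 9750 + 7038 + 13·23·17 = 21871; k=5: 14985 + 0 + 13·18·17 = 18963.
Minimum: 18963 at k=5.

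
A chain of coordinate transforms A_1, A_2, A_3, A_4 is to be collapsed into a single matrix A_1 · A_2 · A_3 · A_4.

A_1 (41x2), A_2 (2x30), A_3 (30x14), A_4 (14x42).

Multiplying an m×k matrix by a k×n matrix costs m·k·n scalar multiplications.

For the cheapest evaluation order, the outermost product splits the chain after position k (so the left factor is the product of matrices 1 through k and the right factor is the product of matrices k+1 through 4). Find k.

1

Adjacent pairs: A_1A_2 = 41·2·30 = 2460; A_2A_3 = 2·30·14 = 840; A_3A_4 = 30·14·42 = 17640.
Length 3: A_1..A_3: k=1: 0+840+41·2·14=1988; k=2: 2460+0+41·30·14=19680 → min 1988 | A_2..A_4: k=2: 0+17640+2·30·42=20160; k=3: 840+0+2·14·42=2016 → min 2016.
Top-level splits: k=1: (A_1..A_1)·(A_2..A_4) → 0+2016+41·2·42 = 5460; k=2: (A_1..A_2)·(A_3..A_4) → 2460+17640+41·30·42 = 71760; k=3: (A_1..A_3)·(A_4..A_4) → 1988+0+41·14·42 = 26096.
Best split is after A_1, i.e. k = 1.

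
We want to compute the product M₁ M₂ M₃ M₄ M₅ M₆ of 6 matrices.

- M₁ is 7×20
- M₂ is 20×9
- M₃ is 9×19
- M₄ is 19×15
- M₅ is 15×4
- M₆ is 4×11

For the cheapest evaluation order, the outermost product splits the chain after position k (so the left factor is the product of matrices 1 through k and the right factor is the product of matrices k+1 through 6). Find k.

Adjacent pairs: M₁M₂ = 7·20·9 = 1260; M₂M₃ = 20·9·19 = 3420; M₃M₄ = 9·19·15 = 2565; M₄M₅ = 19·15·4 = 1140; M₅M₆ = 15·4·11 = 660.
Length 3: M₁..M₃: k=1: 0+3420+7·20·19=6080; k=2: 1260+0+7·9·19=2457 → min 2457 | M₂..M₄: k=2: 0+2565+20·9·15=5265; k=3: 3420+0+20·19·15=9120 → min 5265 | M₃..M₅: k=3: 0+1140+9·19·4=1824; k=4: 2565+0+9·15·4=3105 → min 1824 | M₄..M₆: k=4: 0+660+19·15·11=3795; k=5: 1140+0+19·4·11=1976 → min 1976.
Length 4: M₁..M₄: k=1: 0+5265+7·20·15=7365; k=2: 1260+2565+7·9·15=4770; k=3: 2457+0+7·19·15=4452 → min 4452 | M₂..M₅: k=2: 0+1824+20·9·4=2544; k=3: 3420+1140+20·19·4=6080; k=4: 5265+0+20·15·4=6465 → min 2544 | M₃..M₆: k=3: 0+1976+9·19·11=3857; k=4: 2565+660+9·15·11=4710; k=5: 1824+0+9·4·11=2220 → min 2220.
Length 5: M₁..M₅: k=1: 0+2544+7·20·4=3104; k=2: 1260+1824+7·9·4=3336; k=3: 2457+1140+7·19·4=4129; k=4: 4452+0+7·15·4=4872 → min 3104 | M₂..M₆: k=2: 0+2220+20·9·11=4200; k=3: 3420+1976+20·19·11=9576; k=4: 5265+660+20·15·11=9225; k=5: 2544+0+20·4·11=3424 → min 3424.
Top-level splits: k=1: (M₁..M₁)·(M₂..M₆) → 0+3424+7·20·11 = 4964; k=2: (M₁..M₂)·(M₃..M₆) → 1260+2220+7·9·11 = 4173; k=3: (M₁..M₃)·(M₄..M₆) → 2457+1976+7·19·11 = 5896; k=4: (M₁..M₄)·(M₅..M₆) → 4452+660+7·15·11 = 6267; k=5: (M₁..M₅)·(M₆..M₆) → 3104+0+7·4·11 = 3412.
Best split is after M₅, i.e. k = 5.

5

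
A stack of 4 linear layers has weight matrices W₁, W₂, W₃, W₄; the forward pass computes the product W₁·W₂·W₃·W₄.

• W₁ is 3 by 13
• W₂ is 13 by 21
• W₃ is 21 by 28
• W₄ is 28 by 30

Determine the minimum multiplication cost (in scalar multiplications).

5103

Adjacent pairs: W₁W₂ = 3·13·21 = 819; W₂W₃ = 13·21·28 = 7644; W₃W₄ = 21·28·30 = 17640.
Length 3: W₁..W₃: k=1: 0+7644+3·13·28=8736; k=2: 819+0+3·21·28=2583 → min 2583 | W₂..W₄: k=2: 0+17640+13·21·30=25830; k=3: 7644+0+13·28·30=18564 → min 18564.
Length 4: W₁..W₄: k=1: 0+18564+3·13·30=19734; k=2: 819+17640+3·21·30=20349; k=3: 2583+0+3·28·30=5103 → min 5103.
Optimal order: (((W₁·W₂)·W₃)·W₄) with cost 5103.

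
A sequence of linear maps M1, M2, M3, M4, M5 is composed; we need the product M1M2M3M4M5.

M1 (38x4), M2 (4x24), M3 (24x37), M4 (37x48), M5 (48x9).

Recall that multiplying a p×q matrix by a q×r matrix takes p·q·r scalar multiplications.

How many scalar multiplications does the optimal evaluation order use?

Adjacent pairs: M1M2 = 38·4·24 = 3648; M2M3 = 4·24·37 = 3552; M3M4 = 24·37·48 = 42624; M4M5 = 37·48·9 = 15984.
Length 3: M1..M3: k=1: 0+3552+38·4·37=9176; k=2: 3648+0+38·24·37=37392 → min 9176 | M2..M4: k=2: 0+42624+4·24·48=47232; k=3: 3552+0+4·37·48=10656 → min 10656 | M3..M5: k=3: 0+15984+24·37·9=23976; k=4: 42624+0+24·48·9=52992 → min 23976.
Length 4: M1..M4: k=1: 0+10656+38·4·48=17952; k=2: 3648+42624+38·24·48=90048; k=3: 9176+0+38·37·48=76664 → min 17952 | M2..M5: k=2: 0+23976+4·24·9=24840; k=3: 3552+15984+4·37·9=20868; k=4: 10656+0+4·48·9=12384 → min 12384.
Length 5: M1..M5: k=1: 0+12384+38·4·9=13752; k=2: 3648+23976+38·24·9=35832; k=3: 9176+15984+38·37·9=37814; k=4: 17952+0+38·48·9=34368 → min 13752.
Optimal order: (M1(((M2M3)M4)M5)) with cost 13752.

13752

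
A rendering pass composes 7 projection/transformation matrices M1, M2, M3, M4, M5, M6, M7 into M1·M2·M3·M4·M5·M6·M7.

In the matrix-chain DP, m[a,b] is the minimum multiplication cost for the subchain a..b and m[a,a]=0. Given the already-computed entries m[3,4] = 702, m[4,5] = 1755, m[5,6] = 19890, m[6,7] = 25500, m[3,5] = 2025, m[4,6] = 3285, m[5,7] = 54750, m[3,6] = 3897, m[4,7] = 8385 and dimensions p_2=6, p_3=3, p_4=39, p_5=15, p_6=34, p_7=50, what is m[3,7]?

m[3,7] = min over k∈[3,6] of m[3,k]+m[k+1,7]+p_{2}·p_k·p_{7}.
k=3: 0 + 8385 + 6·3·50 = 9285; k=4: 702 + 54750 + 6·39·50 = 67152; k=5: 2025 + 25500 + 6·15·50 = 32025; k=6: 3897 + 0 + 6·34·50 = 14097.
Minimum: 9285 at k=3.

9285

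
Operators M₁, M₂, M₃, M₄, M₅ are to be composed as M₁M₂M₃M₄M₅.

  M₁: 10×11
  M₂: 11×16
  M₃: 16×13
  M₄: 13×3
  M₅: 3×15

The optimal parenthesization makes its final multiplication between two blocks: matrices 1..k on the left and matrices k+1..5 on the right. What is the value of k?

Adjacent pairs: M₁M₂ = 10·11·16 = 1760; M₂M₃ = 11·16·13 = 2288; M₃M₄ = 16·13·3 = 624; M₄M₅ = 13·3·15 = 585.
Length 3: M₁..M₃: k=1: 0+2288+10·11·13=3718; k=2: 1760+0+10·16·13=3840 → min 3718 | M₂..M₄: k=2: 0+624+11·16·3=1152; k=3: 2288+0+11·13·3=2717 → min 1152 | M₃..M₅: k=3: 0+585+16·13·15=3705; k=4: 624+0+16·3·15=1344 → min 1344.
Length 4: M₁..M₄: k=1: 0+1152+10·11·3=1482; k=2: 1760+624+10·16·3=2864; k=3: 3718+0+10·13·3=4108 → min 1482 | M₂..M₅: k=2: 0+1344+11·16·15=3984; k=3: 2288+585+11·13·15=5018; k=4: 1152+0+11·3·15=1647 → min 1647.
Top-level splits: k=1: (M₁..M₁)·(M₂..M₅) → 0+1647+10·11·15 = 3297; k=2: (M₁..M₂)·(M₃..M₅) → 1760+1344+10·16·15 = 5504; k=3: (M₁..M₃)·(M₄..M₅) → 3718+585+10·13·15 = 6253; k=4: (M₁..M₄)·(M₅..M₅) → 1482+0+10·3·15 = 1932.
Best split is after M₄, i.e. k = 4.

4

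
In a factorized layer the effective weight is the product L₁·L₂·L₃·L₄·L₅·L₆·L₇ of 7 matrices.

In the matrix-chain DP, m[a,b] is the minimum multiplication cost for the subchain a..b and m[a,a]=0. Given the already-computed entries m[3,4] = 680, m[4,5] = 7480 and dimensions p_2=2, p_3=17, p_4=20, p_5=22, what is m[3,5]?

1560

m[3,5] = min over k∈[3,4] of m[3,k]+m[k+1,5]+p_{2}·p_k·p_{5}.
k=3: 0 + 7480 + 2·17·22 = 8228; k=4: 680 + 0 + 2·20·22 = 1560.
Minimum: 1560 at k=4.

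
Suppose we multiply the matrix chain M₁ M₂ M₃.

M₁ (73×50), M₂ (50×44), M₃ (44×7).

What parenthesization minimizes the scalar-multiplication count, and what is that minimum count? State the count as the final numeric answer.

(M₁ (M₂ M₃)): cost 40950.
((M₁ M₂) M₃): cost 183084.
Optimal: (M₁ (M₂ M₃)) with cost 40950.

40950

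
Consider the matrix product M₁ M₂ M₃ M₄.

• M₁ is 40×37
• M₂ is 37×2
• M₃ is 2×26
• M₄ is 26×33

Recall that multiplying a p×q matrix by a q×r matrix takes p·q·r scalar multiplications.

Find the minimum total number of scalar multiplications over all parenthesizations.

7316

Adjacent pairs: M₁M₂ = 40·37·2 = 2960; M₂M₃ = 37·2·26 = 1924; M₃M₄ = 2·26·33 = 1716.
Length 3: M₁..M₃: k=1: 0+1924+40·37·26=40404; k=2: 2960+0+40·2·26=5040 → min 5040 | M₂..M₄: k=2: 0+1716+37·2·33=4158; k=3: 1924+0+37·26·33=33670 → min 4158.
Length 4: M₁..M₄: k=1: 0+4158+40·37·33=52998; k=2: 2960+1716+40·2·33=7316; k=3: 5040+0+40·26·33=39360 → min 7316.
Optimal order: ((M₁ M₂) (M₃ M₄)) with cost 7316.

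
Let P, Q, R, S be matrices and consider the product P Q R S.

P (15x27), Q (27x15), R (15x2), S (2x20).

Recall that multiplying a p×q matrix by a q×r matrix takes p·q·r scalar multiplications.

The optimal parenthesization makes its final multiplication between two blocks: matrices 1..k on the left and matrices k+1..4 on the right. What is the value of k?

Adjacent pairs: PQ = 15·27·15 = 6075; QR = 27·15·2 = 810; RS = 15·2·20 = 600.
Length 3: P..R: k=1: 0+810+15·27·2=1620; k=2: 6075+0+15·15·2=6525 → min 1620 | Q..S: k=2: 0+600+27·15·20=8700; k=3: 810+0+27·2·20=1890 → min 1890.
Top-level splits: k=1: (P..P)·(Q..S) → 0+1890+15·27·20 = 9990; k=2: (P..Q)·(R..S) → 6075+600+15·15·20 = 11175; k=3: (P..R)·(S..S) → 1620+0+15·2·20 = 2220.
Best split is after R, i.e. k = 3.

3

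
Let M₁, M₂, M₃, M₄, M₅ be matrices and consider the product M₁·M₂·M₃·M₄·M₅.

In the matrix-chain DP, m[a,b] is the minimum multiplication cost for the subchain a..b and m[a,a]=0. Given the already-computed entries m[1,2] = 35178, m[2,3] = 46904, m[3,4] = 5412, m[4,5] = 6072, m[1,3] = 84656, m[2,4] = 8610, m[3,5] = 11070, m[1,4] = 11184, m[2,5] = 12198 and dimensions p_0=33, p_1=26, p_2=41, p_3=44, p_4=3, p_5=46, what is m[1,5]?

15738

m[1,5] = min over k∈[1,4] of m[1,k]+m[k+1,5]+p_{0}·p_k·p_{5}.
k=1: 0 + 12198 + 33·26·46 = 51666; k=2: 35178 + 11070 + 33·41·46 = 108486; k=3: 84656 + 6072 + 33·44·46 = 157520; k=4: 11184 + 0 + 33·3·46 = 15738.
Minimum: 15738 at k=4.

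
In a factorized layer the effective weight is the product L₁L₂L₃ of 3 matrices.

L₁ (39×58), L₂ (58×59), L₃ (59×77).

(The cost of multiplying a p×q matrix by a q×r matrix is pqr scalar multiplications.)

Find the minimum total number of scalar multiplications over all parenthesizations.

Order (L₁(L₂L₃)): (L₂L₃): 58×59 by 59×77 → 58×77, cost 58·59·77 = 263494; (L₁(L₂L₃)): 39×58 by 58×77 → 39×77, cost 39·58·77 = 174174; cumulative 437668. Total 437668.
Order ((L₁L₂)L₃): (L₁L₂): 39×58 by 58×59 → 39×59, cost 39·58·59 = 133458; ((L₁L₂)L₃): 39×59 by 59×77 → 39×77, cost 39·59·77 = 177177; cumulative 310635. Total 310635.
Minimum: 310635.

310635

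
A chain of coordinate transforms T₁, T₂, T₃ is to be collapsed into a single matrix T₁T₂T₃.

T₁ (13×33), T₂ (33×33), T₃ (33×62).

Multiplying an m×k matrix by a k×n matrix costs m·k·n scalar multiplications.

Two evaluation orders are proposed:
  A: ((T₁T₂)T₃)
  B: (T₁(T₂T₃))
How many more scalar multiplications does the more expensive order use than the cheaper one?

Order A = ((T₁T₂)T₃): (T₁T₂): 13×33 by 33×33 → 13×33, cost 13·33·33 = 14157; ((T₁T₂)T₃): 13×33 by 33×62 → 13×62, cost 13·33·62 = 26598; cumulative 40755. Total 40755.
Order B = (T₁(T₂T₃)): (T₂T₃): 33×33 by 33×62 → 33×62, cost 33·33·62 = 67518; (T₁(T₂T₃)): 13×33 by 33×62 → 13×62, cost 13·33·62 = 26598; cumulative 94116. Total 94116.
Difference: |40755 − 94116| = 53361.

53361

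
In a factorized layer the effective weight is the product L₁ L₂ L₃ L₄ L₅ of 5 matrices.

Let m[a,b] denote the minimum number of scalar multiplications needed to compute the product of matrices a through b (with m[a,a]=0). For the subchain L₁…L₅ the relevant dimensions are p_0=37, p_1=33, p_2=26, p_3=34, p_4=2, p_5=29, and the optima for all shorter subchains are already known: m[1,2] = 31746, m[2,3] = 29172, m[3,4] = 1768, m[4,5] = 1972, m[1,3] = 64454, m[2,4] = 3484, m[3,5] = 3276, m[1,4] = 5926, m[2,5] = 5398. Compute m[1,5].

m[1,5] = min over k∈[1,4] of m[1,k]+m[k+1,5]+p_{0}·p_k·p_{5}.
k=1: 0 + 5398 + 37·33·29 = 40807; k=2: 31746 + 3276 + 37·26·29 = 62920; k=3: 64454 + 1972 + 37·34·29 = 102908; k=4: 5926 + 0 + 37·2·29 = 8072.
Minimum: 8072 at k=4.

8072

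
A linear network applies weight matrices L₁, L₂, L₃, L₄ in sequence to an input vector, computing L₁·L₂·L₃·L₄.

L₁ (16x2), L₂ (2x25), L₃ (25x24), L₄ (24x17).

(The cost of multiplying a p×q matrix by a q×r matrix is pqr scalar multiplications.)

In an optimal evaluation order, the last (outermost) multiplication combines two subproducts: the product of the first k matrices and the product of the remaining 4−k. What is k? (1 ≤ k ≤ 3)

Adjacent pairs: L₁L₂ = 16·2·25 = 800; L₂L₃ = 2·25·24 = 1200; L₃L₄ = 25·24·17 = 10200.
Length 3: L₁..L₃: k=1: 0+1200+16·2·24=1968; k=2: 800+0+16·25·24=10400 → min 1968 | L₂..L₄: k=2: 0+10200+2·25·17=11050; k=3: 1200+0+2·24·17=2016 → min 2016.
Top-level splits: k=1: (L₁..L₁)·(L₂..L₄) → 0+2016+16·2·17 = 2560; k=2: (L₁..L₂)·(L₃..L₄) → 800+10200+16·25·17 = 17800; k=3: (L₁..L₃)·(L₄..L₄) → 1968+0+16·24·17 = 8496.
Best split is after L₁, i.e. k = 1.

1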